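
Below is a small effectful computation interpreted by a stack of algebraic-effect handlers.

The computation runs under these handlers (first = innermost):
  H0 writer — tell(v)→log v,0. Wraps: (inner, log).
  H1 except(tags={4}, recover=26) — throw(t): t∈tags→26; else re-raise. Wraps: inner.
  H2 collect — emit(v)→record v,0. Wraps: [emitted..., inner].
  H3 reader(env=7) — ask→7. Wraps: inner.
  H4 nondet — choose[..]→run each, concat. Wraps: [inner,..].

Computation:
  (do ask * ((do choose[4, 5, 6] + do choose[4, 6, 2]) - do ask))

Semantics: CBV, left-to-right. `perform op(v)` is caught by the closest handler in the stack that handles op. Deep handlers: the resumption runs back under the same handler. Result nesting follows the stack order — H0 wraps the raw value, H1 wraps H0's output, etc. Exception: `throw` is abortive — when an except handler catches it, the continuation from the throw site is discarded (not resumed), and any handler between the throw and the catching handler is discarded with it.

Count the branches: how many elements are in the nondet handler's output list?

Working:
ask @ H3 ⇒ 7
choose[4, 5, 6] @ H4
  branch[0] choose=4:
    choose[4, 6, 2] @ H4
      branch[0] choose=4:
        ask @ H3 ⇒ 7
        H0 returns (7, ())
        H1 returns (7, ())
        H2 returns [(7, ())]
        H3 returns [(7, ())]
        H4 returns [[(7, ())]]
      branch[1] choose=6:
        ask @ H3 ⇒ 7
        H0 returns (21, ())
        H1 returns (21, ())
        H2 returns [(21, ())]
        H3 returns [(21, ())]
        H4 returns [[(21, ())]]
      branch[2] choose=2:
        ask @ H3 ⇒ 7
        H0 returns (-7, ())
        H1 returns (-7, ())
        H2 returns [(-7, ())]
        H3 returns [(-7, ())]
        H4 returns [[(-7, ())]]
  branch[1] choose=5:
    choose[4, 6, 2] @ H4
      branch[0] choose=4:
        ask @ H3 ⇒ 7
        H0 returns (14, ())
        H1 returns (14, ())
        H2 returns [(14, ())]
        H3 returns [(14, ())]
        H4 returns [[(14, ())]]
      branch[1] choose=6:
        ask @ H3 ⇒ 7
        H0 returns (28, ())
        H1 returns (28, ())
        H2 returns [(28, ())]
        H3 returns [(28, ())]
        H4 returns [[(28, ())]]
      branch[2] choose=2:
        ask @ H3 ⇒ 7
        H0 returns (0, ())
        H1 returns (0, ())
        H2 returns [(0, ())]
        H3 returns [(0, ())]
        H4 returns [[(0, ())]]
  branch[2] choose=6:
    choose[4, 6, 2] @ H4
      branch[0] choose=4:
        ask @ H3 ⇒ 7
        H0 returns (21, ())
        H1 returns (21, ())
        H2 returns [(21, ())]
        H3 returns [(21, ())]
        H4 returns [[(21, ())]]
      branch[1] choose=6:
        ask @ H3 ⇒ 7
        H0 returns (35, ())
        H1 returns (35, ())
        H2 returns [(35, ())]
        H3 returns [(35, ())]
        H4 returns [[(35, ())]]
      branch[2] choose=2:
        ask @ H3 ⇒ 7
        H0 returns (7, ())
        H1 returns (7, ())
        H2 returns [(7, ())]
        H3 returns [(7, ())]
        H4 returns [[(7, ())]]
= [[(7, ())], [(21, ())], [(-7, ())], [(14, ())], [(28, ())], [(0, ())], [(21, ())], [(35, ())], [(7, ())]]

Answer: 9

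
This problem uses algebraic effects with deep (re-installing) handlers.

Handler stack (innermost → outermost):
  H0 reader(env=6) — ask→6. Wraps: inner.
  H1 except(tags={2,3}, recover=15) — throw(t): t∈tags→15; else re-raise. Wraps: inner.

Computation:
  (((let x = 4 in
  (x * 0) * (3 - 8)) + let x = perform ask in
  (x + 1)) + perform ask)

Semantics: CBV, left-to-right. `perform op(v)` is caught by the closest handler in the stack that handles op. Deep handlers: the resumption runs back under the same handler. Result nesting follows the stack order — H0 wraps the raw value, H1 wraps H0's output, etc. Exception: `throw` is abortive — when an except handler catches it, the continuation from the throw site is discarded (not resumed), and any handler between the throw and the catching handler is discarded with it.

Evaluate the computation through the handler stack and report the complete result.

Answer: 13

Evaluation trace:
ask @ H0 ⇒ 6
ask @ H0 ⇒ 6
H0 returns 13
H1 returns 13
= 13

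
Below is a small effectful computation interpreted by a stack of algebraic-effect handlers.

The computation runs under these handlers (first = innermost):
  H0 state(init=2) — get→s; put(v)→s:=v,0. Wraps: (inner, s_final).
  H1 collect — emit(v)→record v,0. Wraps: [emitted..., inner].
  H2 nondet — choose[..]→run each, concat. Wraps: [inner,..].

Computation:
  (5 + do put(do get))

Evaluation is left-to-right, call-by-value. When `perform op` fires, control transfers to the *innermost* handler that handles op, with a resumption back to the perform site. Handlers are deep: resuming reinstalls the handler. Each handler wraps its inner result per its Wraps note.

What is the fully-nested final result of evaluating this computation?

Answer: [[(5, 2)]]

Working:
get @ H0 ⇒ 2
put(2) @ H0 ⇒ s:=2
H0 returns (5, 2)
H1 returns [(5, 2)]
H2 returns [[(5, 2)]]
= [[(5, 2)]]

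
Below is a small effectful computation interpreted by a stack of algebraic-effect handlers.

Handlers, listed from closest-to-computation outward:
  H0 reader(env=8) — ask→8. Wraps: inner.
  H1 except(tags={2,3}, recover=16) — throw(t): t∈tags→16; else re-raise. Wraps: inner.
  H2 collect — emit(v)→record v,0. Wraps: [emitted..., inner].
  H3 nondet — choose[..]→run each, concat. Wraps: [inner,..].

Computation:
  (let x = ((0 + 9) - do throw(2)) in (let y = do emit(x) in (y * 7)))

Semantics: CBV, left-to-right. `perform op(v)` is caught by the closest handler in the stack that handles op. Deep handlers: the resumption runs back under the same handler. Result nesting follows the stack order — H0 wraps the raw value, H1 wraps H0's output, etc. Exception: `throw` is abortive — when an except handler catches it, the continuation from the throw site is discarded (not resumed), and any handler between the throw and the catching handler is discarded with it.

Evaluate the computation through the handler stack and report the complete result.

Answer: [[16]]

Working:
throw(2) @ H1 caught ⇒ 16
H2 returns [16]
H3 returns [[16]]
= [[16]]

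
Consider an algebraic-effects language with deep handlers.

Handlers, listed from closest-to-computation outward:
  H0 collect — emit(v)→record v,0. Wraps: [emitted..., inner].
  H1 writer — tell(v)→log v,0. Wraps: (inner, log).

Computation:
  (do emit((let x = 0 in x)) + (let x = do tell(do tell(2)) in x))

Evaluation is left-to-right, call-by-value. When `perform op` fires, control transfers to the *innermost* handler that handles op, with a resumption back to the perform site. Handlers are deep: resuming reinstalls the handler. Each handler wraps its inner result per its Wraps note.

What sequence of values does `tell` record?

Answer: (2, 0)

Working:
emit(0) @ H0 ⇒ out+=0
tell(2) @ H1 ⇒ log+=2
tell(0) @ H1 ⇒ log+=0
H0 returns [0, 0]
H1 returns ([0, 0], (2, 0))
= ([0, 0], (2, 0))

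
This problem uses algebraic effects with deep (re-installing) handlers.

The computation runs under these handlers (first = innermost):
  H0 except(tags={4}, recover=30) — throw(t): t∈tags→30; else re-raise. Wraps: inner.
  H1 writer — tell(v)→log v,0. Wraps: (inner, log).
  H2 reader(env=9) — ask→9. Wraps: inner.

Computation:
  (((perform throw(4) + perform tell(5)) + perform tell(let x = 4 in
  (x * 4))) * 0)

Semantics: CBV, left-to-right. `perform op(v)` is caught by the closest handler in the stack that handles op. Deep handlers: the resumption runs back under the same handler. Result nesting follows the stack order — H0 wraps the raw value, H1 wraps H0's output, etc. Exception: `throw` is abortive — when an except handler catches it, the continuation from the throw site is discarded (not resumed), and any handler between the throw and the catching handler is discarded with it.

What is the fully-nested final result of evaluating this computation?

Evaluation trace:
throw(4) @ H0 caught ⇒ 30
H1 returns (30, ())
H2 returns (30, ())
= (30, ())

Answer: (30, ())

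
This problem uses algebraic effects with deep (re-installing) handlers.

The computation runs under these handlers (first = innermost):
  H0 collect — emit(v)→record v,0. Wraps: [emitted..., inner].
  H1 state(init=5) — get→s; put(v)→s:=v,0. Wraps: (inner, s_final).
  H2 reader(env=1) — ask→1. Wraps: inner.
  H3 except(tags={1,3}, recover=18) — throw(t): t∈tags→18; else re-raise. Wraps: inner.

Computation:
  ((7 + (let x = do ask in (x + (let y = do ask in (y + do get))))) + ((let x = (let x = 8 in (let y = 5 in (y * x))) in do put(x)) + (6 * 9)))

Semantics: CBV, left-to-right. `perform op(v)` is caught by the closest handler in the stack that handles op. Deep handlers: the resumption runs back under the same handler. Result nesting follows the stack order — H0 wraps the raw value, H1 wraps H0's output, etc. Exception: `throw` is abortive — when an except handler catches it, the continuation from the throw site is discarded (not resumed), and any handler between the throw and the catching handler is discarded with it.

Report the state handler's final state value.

Step-by-step:
ask @ H2 ⇒ 1
ask @ H2 ⇒ 1
get @ H1 ⇒ 5
put(40) @ H1 ⇒ s:=40
H0 returns [68]
H1 returns ([68], 40)
H2 returns ([68], 40)
H3 returns ([68], 40)
= ([68], 40)

Answer: 40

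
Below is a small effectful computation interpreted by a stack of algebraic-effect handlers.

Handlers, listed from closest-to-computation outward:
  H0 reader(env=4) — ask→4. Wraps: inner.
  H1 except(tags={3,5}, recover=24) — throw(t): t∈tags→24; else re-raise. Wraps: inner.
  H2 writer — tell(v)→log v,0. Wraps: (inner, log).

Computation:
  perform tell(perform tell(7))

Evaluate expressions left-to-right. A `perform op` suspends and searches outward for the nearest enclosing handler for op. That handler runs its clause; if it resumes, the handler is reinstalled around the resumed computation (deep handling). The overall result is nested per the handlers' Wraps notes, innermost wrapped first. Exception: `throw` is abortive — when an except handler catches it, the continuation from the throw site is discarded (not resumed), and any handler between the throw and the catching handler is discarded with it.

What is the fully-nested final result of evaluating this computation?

Evaluation trace:
tell(7) @ H2 ⇒ log+=7
tell(0) @ H2 ⇒ log+=0
H0 returns 0
H1 returns 0
H2 returns (0, (7, 0))
= (0, (7, 0))

Answer: (0, (7, 0))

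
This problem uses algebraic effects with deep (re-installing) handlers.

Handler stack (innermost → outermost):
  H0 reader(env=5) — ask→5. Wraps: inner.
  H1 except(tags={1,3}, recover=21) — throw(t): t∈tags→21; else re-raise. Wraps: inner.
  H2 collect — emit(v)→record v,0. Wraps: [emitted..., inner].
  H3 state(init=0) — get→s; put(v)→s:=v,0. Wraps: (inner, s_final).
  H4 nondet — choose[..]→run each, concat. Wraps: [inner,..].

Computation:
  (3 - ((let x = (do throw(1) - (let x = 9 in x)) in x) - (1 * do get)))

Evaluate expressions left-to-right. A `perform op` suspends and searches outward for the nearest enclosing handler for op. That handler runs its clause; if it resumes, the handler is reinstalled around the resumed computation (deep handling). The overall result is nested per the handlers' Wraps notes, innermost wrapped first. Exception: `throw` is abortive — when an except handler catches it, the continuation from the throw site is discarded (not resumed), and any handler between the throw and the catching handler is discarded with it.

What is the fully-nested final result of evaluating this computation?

Answer: [([21], 0)]

Evaluation trace:
throw(1) @ H1 caught ⇒ 21
H2 returns [21]
H3 returns ([21], 0)
H4 returns [([21], 0)]
= [([21], 0)]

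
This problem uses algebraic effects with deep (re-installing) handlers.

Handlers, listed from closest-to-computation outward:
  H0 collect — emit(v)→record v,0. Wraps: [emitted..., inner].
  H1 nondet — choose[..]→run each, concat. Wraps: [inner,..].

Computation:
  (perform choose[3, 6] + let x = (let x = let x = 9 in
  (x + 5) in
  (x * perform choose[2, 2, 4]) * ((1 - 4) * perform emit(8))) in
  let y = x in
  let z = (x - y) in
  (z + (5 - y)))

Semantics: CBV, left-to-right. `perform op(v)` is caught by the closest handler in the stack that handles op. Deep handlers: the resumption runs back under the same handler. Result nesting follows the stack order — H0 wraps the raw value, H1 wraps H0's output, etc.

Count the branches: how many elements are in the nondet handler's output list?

Answer: 6

Working:
choose[3, 6] @ H1
  branch[0] choose=3:
    choose[2, 2, 4] @ H1
      branch[0] choose=2:
        emit(8) @ H0 ⇒ out+=8
        H0 returns [8, 8]
        H1 returns [[8, 8]]
      branch[1] choose=2:
        emit(8) @ H0 ⇒ out+=8
        H0 returns [8, 8]
        H1 returns [[8, 8]]
      branch[2] choose=4:
        emit(8) @ H0 ⇒ out+=8
        H0 returns [8, 8]
        H1 returns [[8, 8]]
  branch[1] choose=6:
    choose[2, 2, 4] @ H1
      branch[0] choose=2:
        emit(8) @ H0 ⇒ out+=8
        H0 returns [8, 11]
        H1 returns [[8, 11]]
      branch[1] choose=2:
        emit(8) @ H0 ⇒ out+=8
        H0 returns [8, 11]
        H1 returns [[8, 11]]
      branch[2] choose=4:
        emit(8) @ H0 ⇒ out+=8
        H0 returns [8, 11]
        H1 returns [[8, 11]]
= [[8, 8], [8, 8], [8, 8], [8, 11], [8, 11], [8, 11]]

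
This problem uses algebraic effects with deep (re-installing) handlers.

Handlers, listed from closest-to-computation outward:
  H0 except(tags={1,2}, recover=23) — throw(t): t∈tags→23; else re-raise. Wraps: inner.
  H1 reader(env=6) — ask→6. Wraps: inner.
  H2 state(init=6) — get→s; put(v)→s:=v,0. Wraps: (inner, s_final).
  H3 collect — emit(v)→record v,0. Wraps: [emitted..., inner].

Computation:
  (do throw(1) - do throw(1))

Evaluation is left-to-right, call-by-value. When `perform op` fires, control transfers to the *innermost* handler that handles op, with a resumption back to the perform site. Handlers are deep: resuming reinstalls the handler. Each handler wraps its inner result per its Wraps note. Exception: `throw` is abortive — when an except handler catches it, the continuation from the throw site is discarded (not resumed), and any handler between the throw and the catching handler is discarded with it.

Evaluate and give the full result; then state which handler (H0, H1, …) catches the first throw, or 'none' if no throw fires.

Answer: [(23, 6)] ; first throw caught by: H0

Working:
throw(1) @ H0 caught ⇒ 23
H1 returns 23
H2 returns (23, 6)
H3 returns [(23, 6)]
= [(23, 6)]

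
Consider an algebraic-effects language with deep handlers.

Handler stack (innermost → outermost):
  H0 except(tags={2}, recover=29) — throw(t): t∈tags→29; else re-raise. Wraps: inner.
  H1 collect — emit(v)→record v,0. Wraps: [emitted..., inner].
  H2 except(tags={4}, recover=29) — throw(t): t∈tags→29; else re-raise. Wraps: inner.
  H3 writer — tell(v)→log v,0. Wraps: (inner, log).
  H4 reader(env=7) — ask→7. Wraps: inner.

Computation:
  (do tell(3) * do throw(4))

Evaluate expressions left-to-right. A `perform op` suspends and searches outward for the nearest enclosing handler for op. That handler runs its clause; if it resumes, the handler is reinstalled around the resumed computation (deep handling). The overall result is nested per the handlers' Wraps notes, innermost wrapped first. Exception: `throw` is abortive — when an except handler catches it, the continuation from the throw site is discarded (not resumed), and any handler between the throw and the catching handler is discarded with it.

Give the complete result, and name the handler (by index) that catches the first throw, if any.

Evaluation trace:
tell(3) @ H3 ⇒ log+=3
throw(4) @ H0 re-raised
throw(4) @ H2 caught ⇒ 29
H3 returns (29, (3))
H4 returns (29, (3))
= (29, (3))

Answer: (29, (3)) ; first throw caught by: H2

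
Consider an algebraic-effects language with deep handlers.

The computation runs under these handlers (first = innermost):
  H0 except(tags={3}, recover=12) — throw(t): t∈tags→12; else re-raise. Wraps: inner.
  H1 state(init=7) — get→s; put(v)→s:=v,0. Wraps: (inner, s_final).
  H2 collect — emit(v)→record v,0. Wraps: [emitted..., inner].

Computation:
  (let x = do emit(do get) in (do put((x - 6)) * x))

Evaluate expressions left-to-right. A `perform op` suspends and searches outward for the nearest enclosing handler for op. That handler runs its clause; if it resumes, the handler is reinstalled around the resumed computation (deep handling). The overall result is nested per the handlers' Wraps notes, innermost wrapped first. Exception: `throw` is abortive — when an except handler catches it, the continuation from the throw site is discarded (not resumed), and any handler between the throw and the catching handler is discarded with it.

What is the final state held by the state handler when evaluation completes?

Working:
get @ H1 ⇒ 7
emit(7) @ H2 ⇒ out+=7
put(-6) @ H1 ⇒ s:=-6
H0 returns 0
H1 returns (0, -6)
H2 returns [7, (0, -6)]
= [7, (0, -6)]

Answer: -6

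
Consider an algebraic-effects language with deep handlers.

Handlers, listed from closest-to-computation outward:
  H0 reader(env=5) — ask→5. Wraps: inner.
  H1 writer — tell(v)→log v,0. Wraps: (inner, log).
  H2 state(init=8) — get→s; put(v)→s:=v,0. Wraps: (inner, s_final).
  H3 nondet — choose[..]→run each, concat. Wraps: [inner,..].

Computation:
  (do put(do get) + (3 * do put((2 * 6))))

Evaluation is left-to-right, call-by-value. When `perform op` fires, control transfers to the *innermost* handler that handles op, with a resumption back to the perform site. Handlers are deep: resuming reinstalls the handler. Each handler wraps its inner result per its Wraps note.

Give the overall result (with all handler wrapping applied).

Step-by-step:
get @ H2 ⇒ 8
put(8) @ H2 ⇒ s:=8
put(12) @ H2 ⇒ s:=12
H0 returns 0
H1 returns (0, ())
H2 returns ((0, ()), 12)
H3 returns [((0, ()), 12)]
= [((0, ()), 12)]

Answer: [((0, ()), 12)]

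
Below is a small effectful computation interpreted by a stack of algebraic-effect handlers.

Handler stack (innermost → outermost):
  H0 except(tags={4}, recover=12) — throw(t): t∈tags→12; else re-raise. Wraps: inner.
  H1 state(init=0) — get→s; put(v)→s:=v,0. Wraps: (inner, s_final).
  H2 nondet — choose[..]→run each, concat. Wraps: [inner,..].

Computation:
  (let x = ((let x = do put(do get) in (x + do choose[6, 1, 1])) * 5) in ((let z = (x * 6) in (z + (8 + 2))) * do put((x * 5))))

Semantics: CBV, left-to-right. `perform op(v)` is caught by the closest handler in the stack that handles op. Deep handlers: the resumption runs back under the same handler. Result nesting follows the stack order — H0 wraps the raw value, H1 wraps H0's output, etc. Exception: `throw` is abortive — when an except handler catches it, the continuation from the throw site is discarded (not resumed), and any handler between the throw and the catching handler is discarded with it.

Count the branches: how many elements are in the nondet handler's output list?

Answer: 3

Step-by-step:
get @ H1 ⇒ 0
put(0) @ H1 ⇒ s:=0
choose[6, 1, 1] @ H2
  branch[0] choose=6:
    put(150) @ H1 ⇒ s:=150
    H0 returns 0
    H1 returns (0, 150)
    H2 returns [(0, 150)]
  branch[1] choose=1:
    put(25) @ H1 ⇒ s:=25
    H0 returns 0
    H1 returns (0, 25)
    H2 returns [(0, 25)]
  branch[2] choose=1:
    put(25) @ H1 ⇒ s:=25
    H0 returns 0
    H1 returns (0, 25)
    H2 returns [(0, 25)]
= [(0, 150), (0, 25), (0, 25)]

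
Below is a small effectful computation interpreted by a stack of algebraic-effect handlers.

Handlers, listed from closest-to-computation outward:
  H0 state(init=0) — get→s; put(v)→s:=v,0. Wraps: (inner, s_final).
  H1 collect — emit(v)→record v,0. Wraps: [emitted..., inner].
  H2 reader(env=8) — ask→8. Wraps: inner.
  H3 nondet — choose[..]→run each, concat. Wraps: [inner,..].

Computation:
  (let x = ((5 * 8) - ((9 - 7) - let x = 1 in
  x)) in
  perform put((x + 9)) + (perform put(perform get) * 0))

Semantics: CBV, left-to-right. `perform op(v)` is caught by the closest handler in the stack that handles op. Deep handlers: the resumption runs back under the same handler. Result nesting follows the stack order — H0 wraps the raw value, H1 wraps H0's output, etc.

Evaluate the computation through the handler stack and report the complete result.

Answer: [[(0, 48)]]

Evaluation trace:
put(48) @ H0 ⇒ s:=48
get @ H0 ⇒ 48
put(48) @ H0 ⇒ s:=48
H0 returns (0, 48)
H1 returns [(0, 48)]
H2 returns [(0, 48)]
H3 returns [[(0, 48)]]
= [[(0, 48)]]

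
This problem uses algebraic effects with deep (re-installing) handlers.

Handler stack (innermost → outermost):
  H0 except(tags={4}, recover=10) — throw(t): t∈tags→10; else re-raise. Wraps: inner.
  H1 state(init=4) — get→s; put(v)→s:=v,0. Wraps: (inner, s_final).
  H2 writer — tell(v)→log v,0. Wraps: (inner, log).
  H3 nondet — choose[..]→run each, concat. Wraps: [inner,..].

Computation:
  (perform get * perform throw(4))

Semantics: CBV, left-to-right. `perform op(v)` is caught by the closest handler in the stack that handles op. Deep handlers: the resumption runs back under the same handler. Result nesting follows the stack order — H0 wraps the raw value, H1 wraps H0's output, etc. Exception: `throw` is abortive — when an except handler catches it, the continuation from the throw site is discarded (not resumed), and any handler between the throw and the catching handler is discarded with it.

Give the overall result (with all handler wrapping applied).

Answer: [((10, 4), ())]

Working:
get @ H1 ⇒ 4
throw(4) @ H0 caught ⇒ 10
H1 returns (10, 4)
H2 returns ((10, 4), ())
H3 returns [((10, 4), ())]
= [((10, 4), ())]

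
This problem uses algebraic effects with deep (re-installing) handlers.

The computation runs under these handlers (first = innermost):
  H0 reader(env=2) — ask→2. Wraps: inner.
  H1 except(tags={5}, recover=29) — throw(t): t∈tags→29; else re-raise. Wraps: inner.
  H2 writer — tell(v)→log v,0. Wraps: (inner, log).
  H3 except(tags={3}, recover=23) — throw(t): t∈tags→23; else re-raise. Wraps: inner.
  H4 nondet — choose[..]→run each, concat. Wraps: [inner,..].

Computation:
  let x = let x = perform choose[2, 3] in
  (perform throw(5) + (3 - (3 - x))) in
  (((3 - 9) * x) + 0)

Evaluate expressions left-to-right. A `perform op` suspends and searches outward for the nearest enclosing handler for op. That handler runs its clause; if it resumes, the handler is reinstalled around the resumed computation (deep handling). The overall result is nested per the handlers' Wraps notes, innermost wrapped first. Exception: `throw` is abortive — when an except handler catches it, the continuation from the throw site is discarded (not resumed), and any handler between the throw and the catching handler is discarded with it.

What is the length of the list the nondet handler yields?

Working:
choose[2, 3] @ H4
  branch[0] choose=2:
    throw(5) @ H1 caught ⇒ 29
    H2 returns (29, ())
    H3 returns (29, ())
    H4 returns [(29, ())]
  branch[1] choose=3:
    throw(5) @ H1 caught ⇒ 29
    H2 returns (29, ())
    H3 returns (29, ())
    H4 returns [(29, ())]
= [(29, ()), (29, ())]

Answer: 2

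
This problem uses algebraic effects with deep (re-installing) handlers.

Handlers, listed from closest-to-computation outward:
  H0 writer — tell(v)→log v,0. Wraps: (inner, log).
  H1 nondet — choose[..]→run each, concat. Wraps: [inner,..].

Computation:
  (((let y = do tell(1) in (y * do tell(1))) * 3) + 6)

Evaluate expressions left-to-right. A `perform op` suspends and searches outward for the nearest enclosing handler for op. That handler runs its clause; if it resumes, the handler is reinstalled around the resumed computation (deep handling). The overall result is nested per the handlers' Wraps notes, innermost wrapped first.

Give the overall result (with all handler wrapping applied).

Evaluation trace:
tell(1) @ H0 ⇒ log+=1
tell(1) @ H0 ⇒ log+=1
H0 returns (6, (1, 1))
H1 returns [(6, (1, 1))]
= [(6, (1, 1))]

Answer: [(6, (1, 1))]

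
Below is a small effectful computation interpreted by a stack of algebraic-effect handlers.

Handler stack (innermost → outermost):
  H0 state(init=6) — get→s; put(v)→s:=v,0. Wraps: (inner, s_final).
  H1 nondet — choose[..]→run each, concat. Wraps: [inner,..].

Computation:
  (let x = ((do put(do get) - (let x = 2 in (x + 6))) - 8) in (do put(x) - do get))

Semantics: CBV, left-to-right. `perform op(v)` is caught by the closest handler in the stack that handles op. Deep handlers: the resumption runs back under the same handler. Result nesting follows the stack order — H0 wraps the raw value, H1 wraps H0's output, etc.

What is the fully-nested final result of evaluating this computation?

Working:
get @ H0 ⇒ 6
put(6) @ H0 ⇒ s:=6
put(-16) @ H0 ⇒ s:=-16
get @ H0 ⇒ -16
H0 returns (16, -16)
H1 returns [(16, -16)]
= [(16, -16)]

Answer: [(16, -16)]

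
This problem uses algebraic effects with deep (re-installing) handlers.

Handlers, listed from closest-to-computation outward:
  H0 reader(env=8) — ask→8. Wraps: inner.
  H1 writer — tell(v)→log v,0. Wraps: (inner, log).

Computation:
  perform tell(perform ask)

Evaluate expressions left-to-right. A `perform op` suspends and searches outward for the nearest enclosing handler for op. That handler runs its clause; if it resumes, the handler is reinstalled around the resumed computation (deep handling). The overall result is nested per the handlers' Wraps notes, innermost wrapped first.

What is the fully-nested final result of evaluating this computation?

Step-by-step:
ask @ H0 ⇒ 8
tell(8) @ H1 ⇒ log+=8
H0 returns 0
H1 returns (0, (8))
= (0, (8))

Answer: (0, (8))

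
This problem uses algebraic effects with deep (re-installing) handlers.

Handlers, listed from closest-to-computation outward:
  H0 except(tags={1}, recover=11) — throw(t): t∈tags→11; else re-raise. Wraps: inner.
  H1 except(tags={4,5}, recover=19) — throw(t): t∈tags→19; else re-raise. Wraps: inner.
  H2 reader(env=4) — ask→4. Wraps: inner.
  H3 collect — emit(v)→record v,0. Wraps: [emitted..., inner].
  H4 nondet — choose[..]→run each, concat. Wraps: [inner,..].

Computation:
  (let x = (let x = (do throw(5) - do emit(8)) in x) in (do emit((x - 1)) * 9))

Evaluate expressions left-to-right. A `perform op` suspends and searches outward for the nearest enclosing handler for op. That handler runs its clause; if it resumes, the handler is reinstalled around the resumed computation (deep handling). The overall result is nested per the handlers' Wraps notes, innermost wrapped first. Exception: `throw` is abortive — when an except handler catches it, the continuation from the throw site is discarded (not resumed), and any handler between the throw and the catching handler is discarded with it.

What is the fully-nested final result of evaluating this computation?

Step-by-step:
throw(5) @ H0 re-raised
throw(5) @ H1 caught ⇒ 19
H2 returns 19
H3 returns [19]
H4 returns [[19]]
= [[19]]

Answer: [[19]]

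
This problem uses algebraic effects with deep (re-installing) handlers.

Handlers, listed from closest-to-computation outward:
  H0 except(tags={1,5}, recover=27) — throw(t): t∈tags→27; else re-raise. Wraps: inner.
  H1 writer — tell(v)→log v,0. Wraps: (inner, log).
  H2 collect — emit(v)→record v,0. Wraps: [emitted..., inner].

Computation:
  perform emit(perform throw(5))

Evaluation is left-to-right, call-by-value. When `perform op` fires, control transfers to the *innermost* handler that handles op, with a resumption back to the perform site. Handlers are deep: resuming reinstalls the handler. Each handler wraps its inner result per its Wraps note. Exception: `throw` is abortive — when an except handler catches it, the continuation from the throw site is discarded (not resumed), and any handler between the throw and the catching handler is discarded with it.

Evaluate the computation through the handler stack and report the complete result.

Evaluation trace:
throw(5) @ H0 caught ⇒ 27
H1 returns (27, ())
H2 returns [(27, ())]
= [(27, ())]

Answer: [(27, ())]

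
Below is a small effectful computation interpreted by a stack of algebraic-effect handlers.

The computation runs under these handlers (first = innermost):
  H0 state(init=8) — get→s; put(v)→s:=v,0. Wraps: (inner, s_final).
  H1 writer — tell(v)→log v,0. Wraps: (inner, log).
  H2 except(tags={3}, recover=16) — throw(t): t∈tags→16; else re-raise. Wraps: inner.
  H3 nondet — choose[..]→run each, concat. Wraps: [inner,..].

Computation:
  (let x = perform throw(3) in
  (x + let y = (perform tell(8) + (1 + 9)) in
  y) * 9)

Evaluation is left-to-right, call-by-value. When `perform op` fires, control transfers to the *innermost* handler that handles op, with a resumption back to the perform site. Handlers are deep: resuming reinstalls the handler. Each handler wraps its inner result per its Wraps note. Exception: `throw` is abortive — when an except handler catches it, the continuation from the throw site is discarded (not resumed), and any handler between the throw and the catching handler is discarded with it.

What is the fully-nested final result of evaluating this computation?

Evaluation trace:
throw(3) @ H2 caught ⇒ 16
H3 returns [16]
= [16]

Answer: [16]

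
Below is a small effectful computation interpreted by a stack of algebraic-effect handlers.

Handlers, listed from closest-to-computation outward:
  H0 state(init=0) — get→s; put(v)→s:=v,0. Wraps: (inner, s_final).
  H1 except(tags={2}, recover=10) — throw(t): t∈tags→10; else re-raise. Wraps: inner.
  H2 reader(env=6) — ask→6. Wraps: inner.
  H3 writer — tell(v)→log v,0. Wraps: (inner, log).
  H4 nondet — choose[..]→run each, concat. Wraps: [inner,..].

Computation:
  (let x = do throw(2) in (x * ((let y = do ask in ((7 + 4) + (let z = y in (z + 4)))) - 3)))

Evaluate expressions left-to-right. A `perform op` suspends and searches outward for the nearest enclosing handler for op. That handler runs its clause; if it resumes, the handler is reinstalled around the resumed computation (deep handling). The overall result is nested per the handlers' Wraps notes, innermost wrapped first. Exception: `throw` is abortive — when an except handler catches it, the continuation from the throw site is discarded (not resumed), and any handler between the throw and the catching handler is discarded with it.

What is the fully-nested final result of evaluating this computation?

Evaluation trace:
throw(2) @ H1 caught ⇒ 10
H2 returns 10
H3 returns (10, ())
H4 returns [(10, ())]
= [(10, ())]

Answer: [(10, ())]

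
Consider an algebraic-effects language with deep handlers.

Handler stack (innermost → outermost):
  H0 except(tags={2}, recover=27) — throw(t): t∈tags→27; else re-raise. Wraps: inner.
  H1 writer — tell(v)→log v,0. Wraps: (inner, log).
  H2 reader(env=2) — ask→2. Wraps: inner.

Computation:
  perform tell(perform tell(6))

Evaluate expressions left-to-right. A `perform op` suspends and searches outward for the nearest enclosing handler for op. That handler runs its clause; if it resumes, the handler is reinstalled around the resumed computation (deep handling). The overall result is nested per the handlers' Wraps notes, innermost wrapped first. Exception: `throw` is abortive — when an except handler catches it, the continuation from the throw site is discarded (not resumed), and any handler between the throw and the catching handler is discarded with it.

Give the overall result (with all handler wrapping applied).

Working:
tell(6) @ H1 ⇒ log+=6
tell(0) @ H1 ⇒ log+=0
H0 returns 0
H1 returns (0, (6, 0))
H2 returns (0, (6, 0))
= (0, (6, 0))

Answer: (0, (6, 0))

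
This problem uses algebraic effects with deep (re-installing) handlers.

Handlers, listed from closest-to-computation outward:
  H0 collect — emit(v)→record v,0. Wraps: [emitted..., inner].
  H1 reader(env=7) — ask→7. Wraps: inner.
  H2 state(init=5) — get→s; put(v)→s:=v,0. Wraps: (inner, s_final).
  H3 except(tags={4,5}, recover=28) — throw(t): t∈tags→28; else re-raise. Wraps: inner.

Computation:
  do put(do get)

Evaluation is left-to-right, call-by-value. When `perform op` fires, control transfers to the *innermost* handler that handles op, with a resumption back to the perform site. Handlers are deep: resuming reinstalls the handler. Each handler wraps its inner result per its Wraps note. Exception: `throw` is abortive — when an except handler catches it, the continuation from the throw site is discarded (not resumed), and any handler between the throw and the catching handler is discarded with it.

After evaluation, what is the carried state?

Evaluation trace:
get @ H2 ⇒ 5
put(5) @ H2 ⇒ s:=5
H0 returns [0]
H1 returns [0]
H2 returns ([0], 5)
H3 returns ([0], 5)
= ([0], 5)

Answer: 5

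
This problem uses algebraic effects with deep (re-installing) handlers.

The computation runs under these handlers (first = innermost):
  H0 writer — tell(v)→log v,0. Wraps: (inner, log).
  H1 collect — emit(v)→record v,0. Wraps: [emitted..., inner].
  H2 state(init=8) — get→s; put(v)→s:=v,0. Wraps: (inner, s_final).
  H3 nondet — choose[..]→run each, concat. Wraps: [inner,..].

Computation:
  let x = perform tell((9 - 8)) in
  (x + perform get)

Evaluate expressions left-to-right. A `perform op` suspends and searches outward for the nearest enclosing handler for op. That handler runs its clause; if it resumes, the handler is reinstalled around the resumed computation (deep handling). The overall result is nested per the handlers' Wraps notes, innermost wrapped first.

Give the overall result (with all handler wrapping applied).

Answer: [([(8, (1))], 8)]

Evaluation trace:
tell(1) @ H0 ⇒ log+=1
get @ H2 ⇒ 8
H0 returns (8, (1))
H1 returns [(8, (1))]
H2 returns ([(8, (1))], 8)
H3 returns [([(8, (1))], 8)]
= [([(8, (1))], 8)]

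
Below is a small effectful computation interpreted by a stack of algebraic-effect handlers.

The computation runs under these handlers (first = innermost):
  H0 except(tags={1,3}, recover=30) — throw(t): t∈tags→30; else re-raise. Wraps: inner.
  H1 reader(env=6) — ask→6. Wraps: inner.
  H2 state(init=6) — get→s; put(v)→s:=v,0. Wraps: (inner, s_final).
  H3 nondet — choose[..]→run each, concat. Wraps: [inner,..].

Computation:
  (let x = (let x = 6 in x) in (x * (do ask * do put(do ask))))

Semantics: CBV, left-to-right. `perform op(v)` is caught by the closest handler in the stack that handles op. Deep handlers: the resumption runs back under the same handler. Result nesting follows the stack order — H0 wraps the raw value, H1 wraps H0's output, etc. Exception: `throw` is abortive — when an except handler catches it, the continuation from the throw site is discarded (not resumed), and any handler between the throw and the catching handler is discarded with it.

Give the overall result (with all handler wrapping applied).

Working:
ask @ H1 ⇒ 6
ask @ H1 ⇒ 6
put(6) @ H2 ⇒ s:=6
H0 returns 0
H1 returns 0
H2 returns (0, 6)
H3 returns [(0, 6)]
= [(0, 6)]

Answer: [(0, 6)]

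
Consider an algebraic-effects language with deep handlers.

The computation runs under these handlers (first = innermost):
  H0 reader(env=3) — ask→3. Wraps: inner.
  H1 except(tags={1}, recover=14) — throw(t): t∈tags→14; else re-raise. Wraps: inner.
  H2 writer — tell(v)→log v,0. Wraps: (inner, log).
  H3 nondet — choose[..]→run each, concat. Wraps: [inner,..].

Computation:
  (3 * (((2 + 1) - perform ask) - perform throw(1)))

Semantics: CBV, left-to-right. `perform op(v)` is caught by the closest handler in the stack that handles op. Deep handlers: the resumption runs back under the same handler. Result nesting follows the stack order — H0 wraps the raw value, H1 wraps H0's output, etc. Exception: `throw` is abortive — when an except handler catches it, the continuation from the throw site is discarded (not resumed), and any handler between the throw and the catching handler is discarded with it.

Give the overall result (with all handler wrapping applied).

Answer: [(14, ())]

Step-by-step:
ask @ H0 ⇒ 3
throw(1) @ H1 caught ⇒ 14
H2 returns (14, ())
H3 returns [(14, ())]
= [(14, ())]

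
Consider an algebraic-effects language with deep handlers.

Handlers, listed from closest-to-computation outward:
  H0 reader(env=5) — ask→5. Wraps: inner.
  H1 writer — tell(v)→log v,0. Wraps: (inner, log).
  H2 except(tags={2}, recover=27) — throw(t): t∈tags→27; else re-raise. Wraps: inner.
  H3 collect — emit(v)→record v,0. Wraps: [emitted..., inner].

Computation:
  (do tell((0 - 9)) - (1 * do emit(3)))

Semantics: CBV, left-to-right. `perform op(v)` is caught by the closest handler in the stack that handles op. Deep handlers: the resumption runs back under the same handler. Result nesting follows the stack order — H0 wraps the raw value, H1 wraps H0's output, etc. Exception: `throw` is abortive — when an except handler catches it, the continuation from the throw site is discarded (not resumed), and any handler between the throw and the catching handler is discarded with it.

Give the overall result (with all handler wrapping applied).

Answer: [3, (0, (-9))]

Step-by-step:
tell(-9) @ H1 ⇒ log+=-9
emit(3) @ H3 ⇒ out+=3
H0 returns 0
H1 returns (0, (-9))
H2 returns (0, (-9))
H3 returns [3, (0, (-9))]
= [3, (0, (-9))]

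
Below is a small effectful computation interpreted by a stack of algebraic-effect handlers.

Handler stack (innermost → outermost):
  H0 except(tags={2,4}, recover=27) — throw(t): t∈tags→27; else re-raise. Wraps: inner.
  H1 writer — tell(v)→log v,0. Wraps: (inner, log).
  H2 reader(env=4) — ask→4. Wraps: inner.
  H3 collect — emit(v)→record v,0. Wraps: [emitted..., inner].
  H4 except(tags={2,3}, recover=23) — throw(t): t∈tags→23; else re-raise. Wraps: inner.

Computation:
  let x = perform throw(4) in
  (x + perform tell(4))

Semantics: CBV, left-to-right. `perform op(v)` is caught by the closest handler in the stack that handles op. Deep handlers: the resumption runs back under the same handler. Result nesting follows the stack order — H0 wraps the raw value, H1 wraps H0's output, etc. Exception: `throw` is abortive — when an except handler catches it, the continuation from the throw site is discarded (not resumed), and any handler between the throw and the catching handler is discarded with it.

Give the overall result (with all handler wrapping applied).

Step-by-step:
throw(4) @ H0 caught ⇒ 27
H1 returns (27, ())
H2 returns (27, ())
H3 returns [(27, ())]
H4 returns [(27, ())]
= [(27, ())]

Answer: [(27, ())]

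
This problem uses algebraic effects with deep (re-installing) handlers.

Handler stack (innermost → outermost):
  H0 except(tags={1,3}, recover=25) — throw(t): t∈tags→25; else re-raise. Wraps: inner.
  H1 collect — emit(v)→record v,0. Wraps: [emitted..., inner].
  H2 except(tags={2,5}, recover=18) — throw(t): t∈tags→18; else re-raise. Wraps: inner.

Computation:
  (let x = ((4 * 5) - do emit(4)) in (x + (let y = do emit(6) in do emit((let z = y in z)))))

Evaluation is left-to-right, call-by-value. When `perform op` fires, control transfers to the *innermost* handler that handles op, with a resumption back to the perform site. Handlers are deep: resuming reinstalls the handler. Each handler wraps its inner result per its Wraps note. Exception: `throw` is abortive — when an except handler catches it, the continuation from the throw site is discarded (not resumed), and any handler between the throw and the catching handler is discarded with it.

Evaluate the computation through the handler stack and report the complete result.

Working:
emit(4) @ H1 ⇒ out+=4
emit(6) @ H1 ⇒ out+=6
emit(0) @ H1 ⇒ out+=0
H0 returns 20
H1 returns [4, 6, 0, 20]
H2 returns [4, 6, 0, 20]
= [4, 6, 0, 20]

Answer: [4, 6, 0, 20]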